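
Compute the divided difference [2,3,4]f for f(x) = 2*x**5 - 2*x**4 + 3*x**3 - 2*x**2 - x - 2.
485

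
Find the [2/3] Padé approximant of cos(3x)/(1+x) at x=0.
(1 - 15*x**2/4)/(3*x**3/4 + 3*x**2/4 + x + 1)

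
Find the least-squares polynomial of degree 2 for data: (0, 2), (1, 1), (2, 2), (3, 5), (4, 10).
2 + (-2)x + x²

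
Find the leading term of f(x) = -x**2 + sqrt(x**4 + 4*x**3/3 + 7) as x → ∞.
2*x/3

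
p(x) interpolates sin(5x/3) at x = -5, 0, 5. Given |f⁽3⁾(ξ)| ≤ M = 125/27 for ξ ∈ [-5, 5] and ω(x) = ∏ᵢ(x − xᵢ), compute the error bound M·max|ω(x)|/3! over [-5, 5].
15625*sqrt(3)/729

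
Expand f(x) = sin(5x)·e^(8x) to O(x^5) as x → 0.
5*x + 40*x**2 + 835*x**3/6 + 260*x**4 + O(x**5)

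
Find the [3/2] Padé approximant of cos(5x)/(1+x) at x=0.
(2825*x**3/276 - 2825*x**2/276 - x + 1)/(349*x**2/276 + 1)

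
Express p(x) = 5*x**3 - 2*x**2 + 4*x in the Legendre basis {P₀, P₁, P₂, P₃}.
(-2/3)P₀ + (7)P₁ + (-4/3)P₂ + (2)P₃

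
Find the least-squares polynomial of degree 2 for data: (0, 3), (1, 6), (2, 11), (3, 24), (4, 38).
108/35 + (8/35)x + (15/7)x²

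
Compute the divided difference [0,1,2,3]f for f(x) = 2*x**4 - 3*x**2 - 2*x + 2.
12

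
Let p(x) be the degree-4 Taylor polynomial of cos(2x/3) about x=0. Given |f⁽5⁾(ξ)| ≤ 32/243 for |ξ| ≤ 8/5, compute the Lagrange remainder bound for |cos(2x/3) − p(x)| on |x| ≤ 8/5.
131072/11390625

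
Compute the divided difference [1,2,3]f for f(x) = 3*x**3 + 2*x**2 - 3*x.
20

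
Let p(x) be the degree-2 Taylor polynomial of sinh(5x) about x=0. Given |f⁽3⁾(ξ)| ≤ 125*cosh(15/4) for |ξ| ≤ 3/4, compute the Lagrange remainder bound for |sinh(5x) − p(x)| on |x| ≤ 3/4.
1125*cosh(15/4)/128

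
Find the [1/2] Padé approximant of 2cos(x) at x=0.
2/(x**2/2 + 1)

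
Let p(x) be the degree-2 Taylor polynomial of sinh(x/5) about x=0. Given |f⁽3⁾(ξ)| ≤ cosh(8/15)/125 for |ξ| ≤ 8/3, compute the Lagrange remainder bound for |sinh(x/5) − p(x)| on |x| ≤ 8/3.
256*cosh(8/15)/10125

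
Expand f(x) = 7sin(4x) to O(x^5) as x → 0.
28*x - 224*x**3/3 + O(x**5)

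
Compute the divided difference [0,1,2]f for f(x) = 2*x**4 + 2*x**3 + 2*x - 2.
20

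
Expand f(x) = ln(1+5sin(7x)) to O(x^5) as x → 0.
35*x - 1225*x**2/2 + 84035*x**3/6 - 4381825*x**4/12 + O(x**5)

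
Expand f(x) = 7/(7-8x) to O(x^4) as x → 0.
1 + 8*x/7 + 64*x**2/49 + 512*x**3/343 + O(x**4)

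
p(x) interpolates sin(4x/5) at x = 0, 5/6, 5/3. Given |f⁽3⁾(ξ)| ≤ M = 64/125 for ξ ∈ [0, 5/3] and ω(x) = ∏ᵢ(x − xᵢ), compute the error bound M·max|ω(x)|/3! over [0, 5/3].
8*sqrt(3)/729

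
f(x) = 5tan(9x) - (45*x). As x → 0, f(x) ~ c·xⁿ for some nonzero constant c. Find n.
3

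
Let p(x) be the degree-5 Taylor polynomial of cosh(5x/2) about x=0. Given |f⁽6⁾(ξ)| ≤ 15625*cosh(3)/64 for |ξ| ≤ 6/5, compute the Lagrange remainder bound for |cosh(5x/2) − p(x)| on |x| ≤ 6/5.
81*cosh(3)/80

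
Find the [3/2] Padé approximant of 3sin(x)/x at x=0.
(3 - 7*x**2/20)/(x**2/20 + 1)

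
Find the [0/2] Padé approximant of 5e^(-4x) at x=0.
5/(8*x**2 + 4*x + 1)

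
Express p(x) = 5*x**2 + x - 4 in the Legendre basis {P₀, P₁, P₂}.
(-7/3)P₀ + P₁ + (10/3)P₂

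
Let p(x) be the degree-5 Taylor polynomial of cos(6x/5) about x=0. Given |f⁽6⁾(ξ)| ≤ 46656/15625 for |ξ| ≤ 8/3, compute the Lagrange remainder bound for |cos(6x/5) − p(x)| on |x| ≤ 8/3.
1048576/703125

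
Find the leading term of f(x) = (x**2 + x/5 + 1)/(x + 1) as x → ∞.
x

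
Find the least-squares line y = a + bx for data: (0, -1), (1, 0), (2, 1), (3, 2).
a = -1, b = 1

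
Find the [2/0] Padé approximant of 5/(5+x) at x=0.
x**2/25 - x/5 + 1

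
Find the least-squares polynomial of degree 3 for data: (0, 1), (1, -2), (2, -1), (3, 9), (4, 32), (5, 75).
17/18 + (-2231/756)x + (-179/252)x² + (23/27)x³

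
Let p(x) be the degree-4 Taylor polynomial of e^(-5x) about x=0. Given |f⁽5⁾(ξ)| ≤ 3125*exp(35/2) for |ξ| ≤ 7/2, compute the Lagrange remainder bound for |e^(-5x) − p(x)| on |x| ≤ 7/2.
10504375*exp(35/2)/768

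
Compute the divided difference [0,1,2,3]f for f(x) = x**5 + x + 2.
25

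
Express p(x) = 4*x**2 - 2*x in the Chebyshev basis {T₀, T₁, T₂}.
(2)T₀ + (-2)T₁ + (2)T₂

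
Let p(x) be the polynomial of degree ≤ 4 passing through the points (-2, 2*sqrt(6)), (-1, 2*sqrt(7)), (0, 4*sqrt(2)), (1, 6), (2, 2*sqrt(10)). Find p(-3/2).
-35*sqrt(2)/16 - 5*sqrt(10)/64 + 21/16 + 35*sqrt(6)/64 + 35*sqrt(7)/16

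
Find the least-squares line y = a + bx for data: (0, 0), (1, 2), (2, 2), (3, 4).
a = 1/5, b = 6/5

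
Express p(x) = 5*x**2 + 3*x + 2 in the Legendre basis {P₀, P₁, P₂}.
(11/3)P₀ + (3)P₁ + (10/3)P₂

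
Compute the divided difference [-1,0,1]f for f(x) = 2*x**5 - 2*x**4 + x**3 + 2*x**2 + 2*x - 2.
0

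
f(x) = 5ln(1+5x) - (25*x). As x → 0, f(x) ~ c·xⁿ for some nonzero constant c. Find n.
2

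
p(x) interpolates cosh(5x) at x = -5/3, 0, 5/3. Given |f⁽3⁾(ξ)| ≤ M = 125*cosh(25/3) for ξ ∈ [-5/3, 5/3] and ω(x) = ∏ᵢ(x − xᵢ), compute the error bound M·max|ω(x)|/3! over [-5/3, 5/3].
15625*sqrt(3)*cosh(25/3)/729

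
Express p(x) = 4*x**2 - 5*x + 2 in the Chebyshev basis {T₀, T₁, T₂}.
(4)T₀ + (-5)T₁ + (2)T₂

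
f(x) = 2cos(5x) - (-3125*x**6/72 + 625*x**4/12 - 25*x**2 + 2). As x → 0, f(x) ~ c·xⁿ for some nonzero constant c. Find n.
8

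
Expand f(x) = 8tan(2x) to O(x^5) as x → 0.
16*x + 64*x**3/3 + O(x**5)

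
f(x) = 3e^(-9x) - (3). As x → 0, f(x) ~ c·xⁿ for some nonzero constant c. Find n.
1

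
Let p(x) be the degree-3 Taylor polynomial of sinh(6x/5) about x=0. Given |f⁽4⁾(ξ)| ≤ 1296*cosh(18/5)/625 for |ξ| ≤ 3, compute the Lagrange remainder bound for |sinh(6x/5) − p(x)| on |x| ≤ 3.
4374*cosh(18/5)/625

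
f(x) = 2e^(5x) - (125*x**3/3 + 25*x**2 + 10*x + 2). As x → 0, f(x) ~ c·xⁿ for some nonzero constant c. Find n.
4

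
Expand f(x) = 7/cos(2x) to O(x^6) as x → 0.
7 + 14*x**2 + 70*x**4/3 + O(x**6)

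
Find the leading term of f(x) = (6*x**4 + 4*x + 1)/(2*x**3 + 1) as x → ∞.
3*x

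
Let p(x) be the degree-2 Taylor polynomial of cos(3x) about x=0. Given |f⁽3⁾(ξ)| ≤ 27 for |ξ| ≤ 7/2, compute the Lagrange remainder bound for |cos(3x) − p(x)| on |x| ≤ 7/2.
3087/16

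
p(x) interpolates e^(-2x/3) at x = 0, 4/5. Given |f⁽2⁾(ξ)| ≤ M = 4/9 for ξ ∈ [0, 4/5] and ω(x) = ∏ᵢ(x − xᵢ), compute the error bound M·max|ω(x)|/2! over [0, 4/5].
8/225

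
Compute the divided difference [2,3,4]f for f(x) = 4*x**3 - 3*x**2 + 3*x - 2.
33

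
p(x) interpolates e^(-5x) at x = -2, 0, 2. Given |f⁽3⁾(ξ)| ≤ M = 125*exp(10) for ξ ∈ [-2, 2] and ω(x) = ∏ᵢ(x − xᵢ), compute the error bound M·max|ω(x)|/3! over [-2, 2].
1000*sqrt(3)*exp(10)/27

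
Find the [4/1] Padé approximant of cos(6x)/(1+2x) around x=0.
(54*x**4 - 18*x**2 + 1)/(2*x + 1)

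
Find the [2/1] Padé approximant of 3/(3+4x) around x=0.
1/(4*x/3 + 1)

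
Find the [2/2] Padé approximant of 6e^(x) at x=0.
(x**2/2 + 3*x + 6)/(x**2/12 - x/2 + 1)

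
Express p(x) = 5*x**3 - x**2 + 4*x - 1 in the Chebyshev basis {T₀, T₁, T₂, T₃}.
(-3/2)T₀ + (31/4)T₁ + (-1/2)T₂ + (5/4)T₃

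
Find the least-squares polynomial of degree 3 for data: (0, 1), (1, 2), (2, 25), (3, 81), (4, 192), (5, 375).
13/18 + (-967/756)x + (149/252)x² + (79/27)x³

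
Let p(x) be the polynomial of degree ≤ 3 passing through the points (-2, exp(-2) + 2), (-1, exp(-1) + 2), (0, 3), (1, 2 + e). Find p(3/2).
(-5 + 21*e + (-3 + 35*e)*exp(2))*exp(-2)/16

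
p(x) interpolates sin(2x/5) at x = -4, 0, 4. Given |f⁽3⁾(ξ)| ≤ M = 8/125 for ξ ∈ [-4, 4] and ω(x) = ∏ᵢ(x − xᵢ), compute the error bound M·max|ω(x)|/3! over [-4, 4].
512*sqrt(3)/3375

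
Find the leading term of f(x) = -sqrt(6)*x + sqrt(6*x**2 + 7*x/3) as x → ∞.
7*sqrt(6)/36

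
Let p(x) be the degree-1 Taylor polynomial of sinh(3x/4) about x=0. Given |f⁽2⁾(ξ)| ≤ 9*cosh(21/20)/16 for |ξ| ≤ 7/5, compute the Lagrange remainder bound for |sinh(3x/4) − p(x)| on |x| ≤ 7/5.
441*cosh(21/20)/800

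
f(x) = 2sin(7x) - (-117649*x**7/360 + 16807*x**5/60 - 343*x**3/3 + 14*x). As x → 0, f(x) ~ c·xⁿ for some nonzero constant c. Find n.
9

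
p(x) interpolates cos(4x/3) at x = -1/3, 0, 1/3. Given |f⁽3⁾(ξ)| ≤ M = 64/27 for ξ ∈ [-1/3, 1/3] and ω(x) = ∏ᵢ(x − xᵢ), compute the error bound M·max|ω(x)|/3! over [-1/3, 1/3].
64*sqrt(3)/19683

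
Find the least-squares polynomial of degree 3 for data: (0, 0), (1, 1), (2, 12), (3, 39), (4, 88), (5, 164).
2/63 + (-881/378)x + (569/252)x² + (103/108)x³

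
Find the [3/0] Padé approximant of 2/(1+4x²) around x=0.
2 - 8*x**2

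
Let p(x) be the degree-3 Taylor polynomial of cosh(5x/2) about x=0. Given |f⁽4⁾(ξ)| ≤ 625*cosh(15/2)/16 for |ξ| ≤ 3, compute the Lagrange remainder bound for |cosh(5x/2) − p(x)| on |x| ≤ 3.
16875*cosh(15/2)/128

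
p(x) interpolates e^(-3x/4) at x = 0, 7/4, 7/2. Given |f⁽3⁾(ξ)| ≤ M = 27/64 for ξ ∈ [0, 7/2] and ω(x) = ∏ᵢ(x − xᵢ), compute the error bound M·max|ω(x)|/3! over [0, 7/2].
343*sqrt(3)/4096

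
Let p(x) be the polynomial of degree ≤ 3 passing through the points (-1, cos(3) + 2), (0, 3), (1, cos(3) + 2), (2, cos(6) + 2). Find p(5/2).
35*cos(6)/16 - 5*cos(3)/2 + 53/16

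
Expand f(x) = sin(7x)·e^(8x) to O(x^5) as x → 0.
7*x + 56*x**2 + 1001*x**3/6 + 140*x**4 + O(x**5)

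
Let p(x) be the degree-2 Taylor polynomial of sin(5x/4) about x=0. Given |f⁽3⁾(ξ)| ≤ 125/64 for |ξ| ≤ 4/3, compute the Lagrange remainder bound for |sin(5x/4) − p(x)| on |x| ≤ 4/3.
125/162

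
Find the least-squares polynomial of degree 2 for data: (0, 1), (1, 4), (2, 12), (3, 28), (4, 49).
38/35 + (-4/7)x + (22/7)x²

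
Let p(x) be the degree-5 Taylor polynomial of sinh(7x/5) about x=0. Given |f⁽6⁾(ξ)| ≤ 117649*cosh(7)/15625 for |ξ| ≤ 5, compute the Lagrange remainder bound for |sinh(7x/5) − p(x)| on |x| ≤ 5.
117649*cosh(7)/720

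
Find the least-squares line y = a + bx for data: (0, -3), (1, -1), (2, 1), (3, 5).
a = -17/5, b = 13/5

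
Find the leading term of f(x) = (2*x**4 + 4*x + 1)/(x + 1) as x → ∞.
2*x**3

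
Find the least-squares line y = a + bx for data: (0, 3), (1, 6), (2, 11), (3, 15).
a = 13/5, b = 41/10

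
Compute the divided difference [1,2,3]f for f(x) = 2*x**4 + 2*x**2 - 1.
52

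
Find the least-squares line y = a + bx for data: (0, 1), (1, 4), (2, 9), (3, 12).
a = 4/5, b = 19/5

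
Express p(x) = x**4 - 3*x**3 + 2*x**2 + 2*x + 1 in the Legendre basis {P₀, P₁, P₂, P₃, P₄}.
(28/15)P₀ + (1/5)P₁ + (40/21)P₂ + (-6/5)P₃ + (8/35)P₄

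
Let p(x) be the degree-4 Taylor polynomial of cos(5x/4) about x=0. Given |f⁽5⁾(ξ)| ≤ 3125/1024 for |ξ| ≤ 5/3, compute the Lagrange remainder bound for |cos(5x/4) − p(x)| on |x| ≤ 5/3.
1953125/5971968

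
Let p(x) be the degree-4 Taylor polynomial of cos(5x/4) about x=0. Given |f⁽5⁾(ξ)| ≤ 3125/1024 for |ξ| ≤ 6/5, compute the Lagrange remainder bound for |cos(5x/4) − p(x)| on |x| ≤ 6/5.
81/1280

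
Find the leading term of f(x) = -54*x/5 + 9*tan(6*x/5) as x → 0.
648*x**3/125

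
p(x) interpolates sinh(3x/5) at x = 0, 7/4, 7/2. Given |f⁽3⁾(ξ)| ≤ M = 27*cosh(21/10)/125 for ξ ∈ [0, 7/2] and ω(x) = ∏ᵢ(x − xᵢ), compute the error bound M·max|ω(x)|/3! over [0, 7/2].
343*sqrt(3)*cosh(21/10)/8000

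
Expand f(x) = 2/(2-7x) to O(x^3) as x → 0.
1 + 7*x/2 + 49*x**2/4 + O(x**3)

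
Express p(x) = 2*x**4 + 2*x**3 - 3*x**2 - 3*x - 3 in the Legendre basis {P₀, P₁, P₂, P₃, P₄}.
(-18/5)P₀ + (-9/5)P₁ + (-6/7)P₂ + (4/5)P₃ + (16/35)P₄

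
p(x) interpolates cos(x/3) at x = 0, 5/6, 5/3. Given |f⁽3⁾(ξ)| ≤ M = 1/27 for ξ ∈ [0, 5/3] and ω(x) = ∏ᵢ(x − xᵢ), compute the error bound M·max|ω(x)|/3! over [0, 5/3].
125*sqrt(3)/157464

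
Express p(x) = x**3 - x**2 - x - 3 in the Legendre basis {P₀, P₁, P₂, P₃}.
(-10/3)P₀ + (-2/5)P₁ + (-2/3)P₂ + (2/5)P₃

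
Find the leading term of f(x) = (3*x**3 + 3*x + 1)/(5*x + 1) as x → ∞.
3*x**2/5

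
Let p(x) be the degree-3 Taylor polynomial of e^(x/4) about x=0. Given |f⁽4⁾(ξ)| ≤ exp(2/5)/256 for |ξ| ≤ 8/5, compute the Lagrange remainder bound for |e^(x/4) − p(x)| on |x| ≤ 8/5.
2*exp(2/5)/1875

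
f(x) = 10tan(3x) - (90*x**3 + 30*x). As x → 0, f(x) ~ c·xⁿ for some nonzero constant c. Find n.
5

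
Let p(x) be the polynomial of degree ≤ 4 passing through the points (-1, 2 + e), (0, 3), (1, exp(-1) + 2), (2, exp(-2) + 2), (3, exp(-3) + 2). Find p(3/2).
(-5 + 60*e + 90*exp(2) + (3*e + 236)*exp(3))*exp(-3)/128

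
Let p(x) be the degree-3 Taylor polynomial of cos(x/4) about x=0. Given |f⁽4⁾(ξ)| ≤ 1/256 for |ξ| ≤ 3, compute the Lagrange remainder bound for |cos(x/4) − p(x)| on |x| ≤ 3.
27/2048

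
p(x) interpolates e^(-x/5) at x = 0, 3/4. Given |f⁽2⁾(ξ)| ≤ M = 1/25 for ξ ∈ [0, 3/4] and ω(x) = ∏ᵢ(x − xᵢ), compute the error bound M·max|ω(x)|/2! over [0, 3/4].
9/3200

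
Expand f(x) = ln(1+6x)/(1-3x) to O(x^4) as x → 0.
6*x + 72*x**3 + O(x**4)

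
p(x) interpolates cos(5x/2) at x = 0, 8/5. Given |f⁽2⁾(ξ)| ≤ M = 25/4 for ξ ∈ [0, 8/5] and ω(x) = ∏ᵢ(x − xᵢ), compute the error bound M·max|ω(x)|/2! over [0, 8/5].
2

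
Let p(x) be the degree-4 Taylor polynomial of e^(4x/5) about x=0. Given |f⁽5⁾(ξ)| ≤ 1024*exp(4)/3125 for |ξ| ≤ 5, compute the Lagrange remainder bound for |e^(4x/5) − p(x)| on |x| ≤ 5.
128*exp(4)/15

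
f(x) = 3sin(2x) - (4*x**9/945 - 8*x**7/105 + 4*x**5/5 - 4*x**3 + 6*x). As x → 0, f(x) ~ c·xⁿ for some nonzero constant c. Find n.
11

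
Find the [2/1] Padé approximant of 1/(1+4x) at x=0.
1/(4*x + 1)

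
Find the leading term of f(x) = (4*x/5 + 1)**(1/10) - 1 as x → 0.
2*x/25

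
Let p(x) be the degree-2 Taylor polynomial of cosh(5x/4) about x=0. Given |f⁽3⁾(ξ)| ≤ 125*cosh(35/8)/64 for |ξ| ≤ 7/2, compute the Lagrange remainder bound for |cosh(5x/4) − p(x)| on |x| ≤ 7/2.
42875*cosh(35/8)/3072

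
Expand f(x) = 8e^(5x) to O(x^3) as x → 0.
8 + 40*x + 100*x**2 + O(x**3)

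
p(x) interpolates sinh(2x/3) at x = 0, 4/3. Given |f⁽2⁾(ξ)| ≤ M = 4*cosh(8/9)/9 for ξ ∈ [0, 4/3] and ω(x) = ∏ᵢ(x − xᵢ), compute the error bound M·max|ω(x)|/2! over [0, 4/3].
8*cosh(8/9)/81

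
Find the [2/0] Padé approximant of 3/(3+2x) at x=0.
4*x**2/9 - 2*x/3 + 1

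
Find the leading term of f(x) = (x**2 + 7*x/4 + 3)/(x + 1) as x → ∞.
x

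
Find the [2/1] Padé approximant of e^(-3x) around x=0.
(3*x**2/2 - 2*x + 1)/(x + 1)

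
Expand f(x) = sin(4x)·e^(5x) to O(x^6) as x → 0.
4*x + 20*x**2 + 118*x**3/3 + 30*x**4 - 619*x**5/30 + O(x**6)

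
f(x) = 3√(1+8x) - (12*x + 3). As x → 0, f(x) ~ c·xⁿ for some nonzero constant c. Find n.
2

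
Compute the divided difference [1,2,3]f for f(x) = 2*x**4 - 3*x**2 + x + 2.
47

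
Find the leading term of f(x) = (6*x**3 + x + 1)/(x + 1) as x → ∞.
6*x**2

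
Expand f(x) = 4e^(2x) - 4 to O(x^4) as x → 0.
8*x + 8*x**2 + 16*x**3/3 + O(x**4)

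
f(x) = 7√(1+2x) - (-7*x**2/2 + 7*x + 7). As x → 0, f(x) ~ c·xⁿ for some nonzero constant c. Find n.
3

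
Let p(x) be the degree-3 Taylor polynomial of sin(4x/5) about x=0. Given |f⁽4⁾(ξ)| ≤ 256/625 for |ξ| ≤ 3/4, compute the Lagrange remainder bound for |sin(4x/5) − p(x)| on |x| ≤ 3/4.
27/5000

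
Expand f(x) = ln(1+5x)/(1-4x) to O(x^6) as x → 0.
5*x + 15*x**2/2 + 215*x**3/3 + 1565*x**4/12 + 3440*x**5/3 + O(x**6)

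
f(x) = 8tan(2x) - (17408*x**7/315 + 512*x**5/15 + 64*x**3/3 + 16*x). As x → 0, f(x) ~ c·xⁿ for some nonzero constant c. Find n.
9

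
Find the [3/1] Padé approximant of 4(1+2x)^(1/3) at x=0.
(-32*x**3/81 + 16*x**2/9 + 8*x + 4)/(4*x/3 + 1)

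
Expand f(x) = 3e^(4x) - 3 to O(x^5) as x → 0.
12*x + 24*x**2 + 32*x**3 + 32*x**4 + O(x**5)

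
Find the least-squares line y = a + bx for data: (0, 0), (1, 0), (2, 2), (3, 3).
a = -2/5, b = 11/10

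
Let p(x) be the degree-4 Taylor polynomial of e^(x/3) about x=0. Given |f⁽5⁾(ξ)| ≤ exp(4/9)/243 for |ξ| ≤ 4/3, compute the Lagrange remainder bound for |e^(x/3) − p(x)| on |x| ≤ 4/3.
128*exp(4/9)/885735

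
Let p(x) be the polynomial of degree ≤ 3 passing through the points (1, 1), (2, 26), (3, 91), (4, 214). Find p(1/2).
-17/8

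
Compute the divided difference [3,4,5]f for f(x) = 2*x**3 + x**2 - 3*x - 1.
25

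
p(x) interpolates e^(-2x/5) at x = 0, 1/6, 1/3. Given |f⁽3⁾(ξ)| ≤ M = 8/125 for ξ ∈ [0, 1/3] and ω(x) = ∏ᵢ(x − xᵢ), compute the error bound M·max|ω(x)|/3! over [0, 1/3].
sqrt(3)/91125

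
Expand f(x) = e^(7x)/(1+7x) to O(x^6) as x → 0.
1 + 49*x**2/2 - 343*x**3/3 + 7203*x**4/8 - 184877*x**5/30 + O(x**6)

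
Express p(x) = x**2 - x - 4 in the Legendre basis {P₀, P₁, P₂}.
(-11/3)P₀ - P₁ + (2/3)P₂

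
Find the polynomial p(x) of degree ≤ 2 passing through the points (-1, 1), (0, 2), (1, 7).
2*x**2 + 3*x + 2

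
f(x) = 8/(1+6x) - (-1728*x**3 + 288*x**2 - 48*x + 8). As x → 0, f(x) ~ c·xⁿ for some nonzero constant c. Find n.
4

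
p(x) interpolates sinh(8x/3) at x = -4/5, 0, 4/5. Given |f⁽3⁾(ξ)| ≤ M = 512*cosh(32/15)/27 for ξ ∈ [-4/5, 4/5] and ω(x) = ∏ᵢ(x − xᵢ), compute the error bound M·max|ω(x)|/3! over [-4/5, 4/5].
32768*sqrt(3)*cosh(32/15)/91125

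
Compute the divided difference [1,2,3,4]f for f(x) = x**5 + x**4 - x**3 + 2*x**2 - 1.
74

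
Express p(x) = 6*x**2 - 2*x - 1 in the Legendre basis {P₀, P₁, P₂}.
P₀ + (-2)P₁ + (4)P₂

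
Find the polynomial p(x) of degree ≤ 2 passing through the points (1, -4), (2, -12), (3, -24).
-2*x**2 - 2*x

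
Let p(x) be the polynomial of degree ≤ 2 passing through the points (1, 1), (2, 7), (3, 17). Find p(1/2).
-1/2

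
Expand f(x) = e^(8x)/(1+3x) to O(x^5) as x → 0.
1 + 5*x + 17*x**2 + 103*x**3/3 + 203*x**4/3 + O(x**5)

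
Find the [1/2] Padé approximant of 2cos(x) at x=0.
2/(x**2/2 + 1)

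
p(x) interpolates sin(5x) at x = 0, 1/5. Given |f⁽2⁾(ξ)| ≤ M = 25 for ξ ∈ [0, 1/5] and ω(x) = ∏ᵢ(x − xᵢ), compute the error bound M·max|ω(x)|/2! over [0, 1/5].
1/8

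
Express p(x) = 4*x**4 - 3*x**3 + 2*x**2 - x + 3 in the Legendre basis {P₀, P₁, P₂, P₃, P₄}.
(67/15)P₀ + (-14/5)P₁ + (76/21)P₂ + (-6/5)P₃ + (32/35)P₄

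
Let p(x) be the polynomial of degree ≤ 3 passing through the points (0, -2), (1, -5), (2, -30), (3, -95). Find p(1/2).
-15/8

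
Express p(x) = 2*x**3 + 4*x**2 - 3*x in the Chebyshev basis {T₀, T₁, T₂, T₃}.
(2)T₀ + (-3/2)T₁ + (2)T₂ + (1/2)T₃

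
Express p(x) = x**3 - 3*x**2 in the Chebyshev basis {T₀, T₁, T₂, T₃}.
(-3/2)T₀ + (3/4)T₁ + (-3/2)T₂ + (1/4)T₃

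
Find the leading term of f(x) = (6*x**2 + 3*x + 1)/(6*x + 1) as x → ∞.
x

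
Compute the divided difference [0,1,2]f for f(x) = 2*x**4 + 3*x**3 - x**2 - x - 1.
22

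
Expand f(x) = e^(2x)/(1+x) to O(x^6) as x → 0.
1 + x + x**2 + x**3/3 + x**4/3 - x**5/15 + O(x**6)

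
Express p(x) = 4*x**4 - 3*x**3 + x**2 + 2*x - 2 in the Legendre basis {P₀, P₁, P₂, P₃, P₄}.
(-13/15)P₀ + (1/5)P₁ + (62/21)P₂ + (-6/5)P₃ + (32/35)P₄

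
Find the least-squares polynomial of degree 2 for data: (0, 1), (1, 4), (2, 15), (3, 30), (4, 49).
19/35 + (67/35)x + (18/7)x²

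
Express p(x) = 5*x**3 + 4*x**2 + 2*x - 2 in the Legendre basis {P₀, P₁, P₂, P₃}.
(-2/3)P₀ + (5)P₁ + (8/3)P₂ + (2)P₃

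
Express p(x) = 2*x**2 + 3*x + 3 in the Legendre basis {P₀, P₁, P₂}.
(11/3)P₀ + (3)P₁ + (4/3)P₂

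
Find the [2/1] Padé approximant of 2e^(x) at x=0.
(x**2/3 + 4*x/3 + 2)/(1 - x/3)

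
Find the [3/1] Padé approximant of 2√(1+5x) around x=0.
(-125*x**3/32 + 75*x**2/8 + 45*x/4 + 2)/(25*x/8 + 1)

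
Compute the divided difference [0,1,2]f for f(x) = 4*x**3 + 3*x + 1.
12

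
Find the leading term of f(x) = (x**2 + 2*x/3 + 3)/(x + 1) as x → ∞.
x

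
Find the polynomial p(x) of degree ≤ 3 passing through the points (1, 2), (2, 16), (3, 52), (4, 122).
2*x**3 - x**2 + 3*x - 2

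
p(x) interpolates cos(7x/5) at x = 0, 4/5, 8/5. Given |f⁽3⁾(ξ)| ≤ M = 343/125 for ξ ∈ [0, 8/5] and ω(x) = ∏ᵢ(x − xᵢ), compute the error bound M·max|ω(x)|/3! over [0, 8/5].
21952*sqrt(3)/421875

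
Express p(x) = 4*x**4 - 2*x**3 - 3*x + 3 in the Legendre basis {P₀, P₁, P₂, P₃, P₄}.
(19/5)P₀ + (-21/5)P₁ + (16/7)P₂ + (-4/5)P₃ + (32/35)P₄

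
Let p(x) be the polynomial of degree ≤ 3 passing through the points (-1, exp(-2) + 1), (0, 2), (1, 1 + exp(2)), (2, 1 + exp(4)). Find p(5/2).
(-5 + (-35*exp(2) + 37 + 35*exp(4))*exp(2))*exp(-2)/16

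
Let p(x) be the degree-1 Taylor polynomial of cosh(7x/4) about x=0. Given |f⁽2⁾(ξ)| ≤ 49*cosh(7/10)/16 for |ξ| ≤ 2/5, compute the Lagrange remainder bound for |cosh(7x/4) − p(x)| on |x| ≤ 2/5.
49*cosh(7/10)/200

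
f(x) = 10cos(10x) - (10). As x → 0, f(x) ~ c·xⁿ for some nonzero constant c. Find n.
2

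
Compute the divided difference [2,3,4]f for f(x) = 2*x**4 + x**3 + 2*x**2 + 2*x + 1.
121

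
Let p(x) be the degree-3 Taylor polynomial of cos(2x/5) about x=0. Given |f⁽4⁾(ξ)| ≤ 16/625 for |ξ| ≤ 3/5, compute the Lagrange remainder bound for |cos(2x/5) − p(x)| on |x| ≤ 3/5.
54/390625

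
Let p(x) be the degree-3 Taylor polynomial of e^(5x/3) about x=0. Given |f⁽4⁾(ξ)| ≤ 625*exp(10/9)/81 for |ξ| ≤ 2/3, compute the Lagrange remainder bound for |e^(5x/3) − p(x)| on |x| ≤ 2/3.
1250*exp(10/9)/19683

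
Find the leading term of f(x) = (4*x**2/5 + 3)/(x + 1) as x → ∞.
4*x/5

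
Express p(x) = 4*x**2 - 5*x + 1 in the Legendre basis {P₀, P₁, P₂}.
(7/3)P₀ + (-5)P₁ + (8/3)P₂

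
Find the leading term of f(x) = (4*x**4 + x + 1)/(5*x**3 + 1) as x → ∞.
4*x/5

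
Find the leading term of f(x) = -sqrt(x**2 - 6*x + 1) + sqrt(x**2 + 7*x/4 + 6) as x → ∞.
31/8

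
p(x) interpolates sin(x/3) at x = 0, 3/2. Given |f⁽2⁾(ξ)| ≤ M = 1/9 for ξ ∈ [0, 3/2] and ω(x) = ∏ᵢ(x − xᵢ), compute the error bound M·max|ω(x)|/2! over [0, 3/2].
1/32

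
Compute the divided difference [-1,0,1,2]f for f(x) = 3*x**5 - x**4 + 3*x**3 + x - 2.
16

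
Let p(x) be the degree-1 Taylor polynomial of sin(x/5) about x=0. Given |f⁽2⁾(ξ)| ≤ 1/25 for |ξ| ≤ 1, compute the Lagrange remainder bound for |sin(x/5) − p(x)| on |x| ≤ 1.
1/50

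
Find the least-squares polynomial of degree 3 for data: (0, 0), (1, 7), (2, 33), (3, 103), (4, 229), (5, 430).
37/126 + (167/756)x + (635/252)x² + (79/27)x³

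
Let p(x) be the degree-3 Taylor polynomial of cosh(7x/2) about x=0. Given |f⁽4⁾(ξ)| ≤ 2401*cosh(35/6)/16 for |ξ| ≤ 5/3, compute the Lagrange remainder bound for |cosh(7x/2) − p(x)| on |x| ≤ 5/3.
1500625*cosh(35/6)/31104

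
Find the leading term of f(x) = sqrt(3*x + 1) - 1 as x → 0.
3*x/2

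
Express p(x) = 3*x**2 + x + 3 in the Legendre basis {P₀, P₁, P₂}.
(4)P₀ + P₁ + (2)P₂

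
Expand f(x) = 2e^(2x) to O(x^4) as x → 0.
2 + 4*x + 4*x**2 + 8*x**3/3 + O(x**4)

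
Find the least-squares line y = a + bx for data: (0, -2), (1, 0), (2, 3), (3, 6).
a = -23/10, b = 27/10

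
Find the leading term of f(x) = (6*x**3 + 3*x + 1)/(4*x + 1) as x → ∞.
3*x**2/2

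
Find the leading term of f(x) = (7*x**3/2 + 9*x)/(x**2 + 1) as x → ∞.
7*x/2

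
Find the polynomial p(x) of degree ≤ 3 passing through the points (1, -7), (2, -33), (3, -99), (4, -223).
-3*x**3 - 2*x**2 + x - 3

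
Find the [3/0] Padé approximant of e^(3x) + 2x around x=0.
9*x**3/2 + 9*x**2/2 + 5*x + 1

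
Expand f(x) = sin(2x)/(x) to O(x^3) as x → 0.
2 - 4*x**2/3 + O(x**3)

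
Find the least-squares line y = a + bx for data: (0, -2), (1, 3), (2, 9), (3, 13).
a = -19/10, b = 51/10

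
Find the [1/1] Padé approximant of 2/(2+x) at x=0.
1/(x/2 + 1)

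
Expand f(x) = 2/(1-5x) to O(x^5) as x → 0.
2 + 10*x + 50*x**2 + 250*x**3 + 1250*x**4 + O(x**5)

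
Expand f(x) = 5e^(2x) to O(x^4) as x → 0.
5 + 10*x + 10*x**2 + 20*x**3/3 + O(x**4)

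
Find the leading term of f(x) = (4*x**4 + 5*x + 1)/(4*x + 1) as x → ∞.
x**3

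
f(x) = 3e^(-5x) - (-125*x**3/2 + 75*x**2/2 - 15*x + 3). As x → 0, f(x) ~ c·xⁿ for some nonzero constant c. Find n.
4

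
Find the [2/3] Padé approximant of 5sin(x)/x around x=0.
(5 - 7*x**2/12)/(x**2/20 + 1)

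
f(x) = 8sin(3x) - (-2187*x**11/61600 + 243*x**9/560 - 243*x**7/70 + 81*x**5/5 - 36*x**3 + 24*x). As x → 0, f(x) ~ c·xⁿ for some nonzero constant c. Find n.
13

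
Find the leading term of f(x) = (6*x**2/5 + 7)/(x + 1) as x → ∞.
6*x/5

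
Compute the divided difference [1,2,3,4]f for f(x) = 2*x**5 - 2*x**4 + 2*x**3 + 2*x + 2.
112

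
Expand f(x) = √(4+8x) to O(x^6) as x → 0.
2 + 2*x - x**2 + x**3 - 5*x**4/4 + 7*x**5/4 + O(x**6)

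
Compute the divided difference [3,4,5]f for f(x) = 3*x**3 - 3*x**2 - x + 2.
33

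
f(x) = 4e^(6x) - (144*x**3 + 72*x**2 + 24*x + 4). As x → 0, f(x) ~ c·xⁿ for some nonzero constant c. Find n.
4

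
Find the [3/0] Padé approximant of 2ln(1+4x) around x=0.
8*x*(16*x**2 - 6*x + 3)/3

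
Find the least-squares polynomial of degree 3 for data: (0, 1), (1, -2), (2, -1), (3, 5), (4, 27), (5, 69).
52/63 + (-167/189)x + (-587/252)x² + (113/108)x³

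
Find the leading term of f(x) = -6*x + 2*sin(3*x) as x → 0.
-9*x**3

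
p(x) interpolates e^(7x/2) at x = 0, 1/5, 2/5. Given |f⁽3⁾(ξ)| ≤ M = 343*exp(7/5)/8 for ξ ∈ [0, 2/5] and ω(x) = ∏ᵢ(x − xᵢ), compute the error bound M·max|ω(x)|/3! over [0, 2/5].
343*sqrt(3)*exp(7/5)/27000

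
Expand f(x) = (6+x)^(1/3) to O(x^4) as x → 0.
6**(1/3) + 6**(1/3)*x/18 - 6**(1/3)*x**2/324 + 5*6**(1/3)*x**3/17496 + O(x**4)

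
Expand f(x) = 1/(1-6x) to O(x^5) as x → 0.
1 + 6*x + 36*x**2 + 216*x**3 + 1296*x**4 + O(x**5)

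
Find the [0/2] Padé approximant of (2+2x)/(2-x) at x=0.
1/(3*x**2/2 - 3*x/2 + 1)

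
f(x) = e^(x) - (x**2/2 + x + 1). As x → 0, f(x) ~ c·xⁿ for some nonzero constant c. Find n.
3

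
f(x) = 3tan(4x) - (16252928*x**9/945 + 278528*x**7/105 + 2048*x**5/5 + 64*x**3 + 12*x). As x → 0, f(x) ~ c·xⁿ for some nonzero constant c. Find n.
11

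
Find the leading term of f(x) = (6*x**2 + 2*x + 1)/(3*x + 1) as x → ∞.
2*x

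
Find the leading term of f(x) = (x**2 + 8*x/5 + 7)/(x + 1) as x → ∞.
x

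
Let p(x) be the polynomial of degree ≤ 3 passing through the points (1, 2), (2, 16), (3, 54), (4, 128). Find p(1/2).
1/4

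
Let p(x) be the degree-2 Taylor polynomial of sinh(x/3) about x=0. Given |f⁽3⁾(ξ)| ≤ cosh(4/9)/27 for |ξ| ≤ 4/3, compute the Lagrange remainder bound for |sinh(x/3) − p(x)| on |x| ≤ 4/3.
32*cosh(4/9)/2187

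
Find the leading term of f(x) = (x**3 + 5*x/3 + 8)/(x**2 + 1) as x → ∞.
x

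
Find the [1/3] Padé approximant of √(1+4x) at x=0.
(7*x/2 + 1)/(x**3 - x**2 + 3*x/2 + 1)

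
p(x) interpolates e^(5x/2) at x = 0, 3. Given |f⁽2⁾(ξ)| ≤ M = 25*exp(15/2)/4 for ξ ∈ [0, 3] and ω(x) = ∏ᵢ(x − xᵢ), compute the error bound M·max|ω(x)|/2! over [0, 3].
225*exp(15/2)/32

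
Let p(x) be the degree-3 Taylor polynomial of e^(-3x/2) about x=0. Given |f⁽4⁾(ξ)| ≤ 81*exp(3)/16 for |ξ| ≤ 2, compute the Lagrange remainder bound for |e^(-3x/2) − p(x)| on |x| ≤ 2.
27*exp(3)/8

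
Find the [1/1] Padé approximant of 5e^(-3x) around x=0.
(5 - 15*x/2)/(3*x/2 + 1)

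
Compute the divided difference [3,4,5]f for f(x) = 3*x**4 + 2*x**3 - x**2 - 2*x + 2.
314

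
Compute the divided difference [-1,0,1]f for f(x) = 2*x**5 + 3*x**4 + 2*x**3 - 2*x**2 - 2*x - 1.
1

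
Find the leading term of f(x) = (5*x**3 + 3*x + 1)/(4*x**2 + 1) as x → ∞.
5*x/4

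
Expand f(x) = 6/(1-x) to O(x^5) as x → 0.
6 + 6*x + 6*x**2 + 6*x**3 + 6*x**4 + O(x**5)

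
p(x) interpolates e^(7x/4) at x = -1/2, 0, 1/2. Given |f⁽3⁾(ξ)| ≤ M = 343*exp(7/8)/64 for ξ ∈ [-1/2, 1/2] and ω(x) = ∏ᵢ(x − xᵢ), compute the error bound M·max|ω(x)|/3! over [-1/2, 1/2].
343*sqrt(3)*exp(7/8)/13824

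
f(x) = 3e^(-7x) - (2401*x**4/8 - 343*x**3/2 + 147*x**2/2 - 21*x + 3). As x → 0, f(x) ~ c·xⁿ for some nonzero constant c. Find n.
5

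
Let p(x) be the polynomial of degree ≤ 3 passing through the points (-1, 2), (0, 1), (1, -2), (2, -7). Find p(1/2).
-1/4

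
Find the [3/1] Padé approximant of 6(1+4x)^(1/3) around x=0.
(-128*x**3/27 + 32*x**2/3 + 24*x + 6)/(8*x/3 + 1)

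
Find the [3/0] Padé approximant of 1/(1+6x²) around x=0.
1 - 6*x**2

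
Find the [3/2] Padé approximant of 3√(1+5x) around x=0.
(375*x**3/32 + 675*x**2/16 + 45*x/2 + 3)/(75*x**2/16 + 5*x + 1)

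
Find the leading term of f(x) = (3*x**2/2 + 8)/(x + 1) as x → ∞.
3*x/2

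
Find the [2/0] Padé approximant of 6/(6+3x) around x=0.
x**2/4 - x/2 + 1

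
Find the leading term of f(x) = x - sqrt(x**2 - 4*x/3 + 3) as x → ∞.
2/3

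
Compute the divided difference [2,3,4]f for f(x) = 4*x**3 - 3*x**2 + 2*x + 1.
33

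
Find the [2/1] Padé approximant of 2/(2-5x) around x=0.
1/(1 - 5*x/2)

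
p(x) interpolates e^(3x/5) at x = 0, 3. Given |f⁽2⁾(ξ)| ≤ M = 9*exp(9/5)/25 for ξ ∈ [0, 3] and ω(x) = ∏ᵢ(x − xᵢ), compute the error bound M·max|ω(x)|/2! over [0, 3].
81*exp(9/5)/200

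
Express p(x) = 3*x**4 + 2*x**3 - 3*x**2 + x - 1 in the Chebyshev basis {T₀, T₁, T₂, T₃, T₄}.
(-11/8)T₀ + (5/2)T₁ + (1/2)T₃ + (3/8)T₄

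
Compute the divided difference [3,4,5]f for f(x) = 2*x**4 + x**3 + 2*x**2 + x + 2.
208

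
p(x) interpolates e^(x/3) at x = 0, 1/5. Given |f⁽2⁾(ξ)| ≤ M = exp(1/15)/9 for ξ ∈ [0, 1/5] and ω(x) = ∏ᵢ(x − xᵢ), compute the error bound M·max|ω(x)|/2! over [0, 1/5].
exp(1/15)/1800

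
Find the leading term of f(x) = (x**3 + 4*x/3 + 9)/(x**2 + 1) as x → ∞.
x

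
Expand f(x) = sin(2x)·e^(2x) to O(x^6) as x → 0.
2*x + 4*x**2 + 8*x**3/3 - 16*x**5/15 + O(x**6)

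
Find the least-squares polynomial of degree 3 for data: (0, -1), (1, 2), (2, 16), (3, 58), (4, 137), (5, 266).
-17/21 + (-7/18)x + (10/21)x² + (37/18)x³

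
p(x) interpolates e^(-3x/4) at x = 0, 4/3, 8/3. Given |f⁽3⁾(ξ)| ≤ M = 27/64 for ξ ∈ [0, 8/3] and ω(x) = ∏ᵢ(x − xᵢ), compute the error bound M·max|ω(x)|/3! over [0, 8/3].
sqrt(3)/27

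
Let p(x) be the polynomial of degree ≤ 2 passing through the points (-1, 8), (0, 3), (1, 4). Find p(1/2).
11/4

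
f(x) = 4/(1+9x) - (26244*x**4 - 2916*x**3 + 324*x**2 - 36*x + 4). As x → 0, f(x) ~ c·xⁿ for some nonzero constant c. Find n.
5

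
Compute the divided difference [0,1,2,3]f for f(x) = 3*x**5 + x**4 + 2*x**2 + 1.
81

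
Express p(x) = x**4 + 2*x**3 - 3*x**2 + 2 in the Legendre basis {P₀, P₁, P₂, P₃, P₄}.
(6/5)P₀ + (6/5)P₁ + (-10/7)P₂ + (4/5)P₃ + (8/35)P₄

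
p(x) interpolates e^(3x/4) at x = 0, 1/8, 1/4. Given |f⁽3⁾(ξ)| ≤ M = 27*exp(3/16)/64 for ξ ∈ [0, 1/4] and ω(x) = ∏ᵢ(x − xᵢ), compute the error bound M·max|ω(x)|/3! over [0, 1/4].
sqrt(3)*exp(3/16)/32768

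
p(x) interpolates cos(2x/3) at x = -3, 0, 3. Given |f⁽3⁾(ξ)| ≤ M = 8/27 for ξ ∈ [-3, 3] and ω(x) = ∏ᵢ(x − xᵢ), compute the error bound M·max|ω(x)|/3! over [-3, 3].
8*sqrt(3)/27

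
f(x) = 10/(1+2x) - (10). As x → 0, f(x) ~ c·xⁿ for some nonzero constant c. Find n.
1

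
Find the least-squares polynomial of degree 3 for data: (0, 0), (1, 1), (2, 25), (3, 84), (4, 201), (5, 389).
-5/42 + (-781/252)x + (79/42)x² + (103/36)x³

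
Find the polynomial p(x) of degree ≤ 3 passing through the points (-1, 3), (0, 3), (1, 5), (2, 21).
2*x**3 + x**2 - x + 3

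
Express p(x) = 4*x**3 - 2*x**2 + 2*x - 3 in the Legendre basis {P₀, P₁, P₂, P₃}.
(-11/3)P₀ + (22/5)P₁ + (-4/3)P₂ + (8/5)P₃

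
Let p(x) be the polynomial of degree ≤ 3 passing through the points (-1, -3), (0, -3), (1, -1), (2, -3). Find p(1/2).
-15/8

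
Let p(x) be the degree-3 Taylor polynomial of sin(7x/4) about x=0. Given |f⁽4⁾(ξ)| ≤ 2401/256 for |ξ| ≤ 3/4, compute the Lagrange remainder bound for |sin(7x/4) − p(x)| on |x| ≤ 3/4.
64827/524288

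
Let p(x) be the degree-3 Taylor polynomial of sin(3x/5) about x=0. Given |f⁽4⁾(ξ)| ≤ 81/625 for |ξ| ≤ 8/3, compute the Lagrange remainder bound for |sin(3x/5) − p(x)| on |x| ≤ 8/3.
512/1875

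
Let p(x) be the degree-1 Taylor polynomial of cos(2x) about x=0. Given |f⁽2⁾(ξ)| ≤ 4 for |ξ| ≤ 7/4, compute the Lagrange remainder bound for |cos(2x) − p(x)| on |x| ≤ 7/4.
49/8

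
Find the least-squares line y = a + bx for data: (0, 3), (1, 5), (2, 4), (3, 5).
a = 7/2, b = 1/2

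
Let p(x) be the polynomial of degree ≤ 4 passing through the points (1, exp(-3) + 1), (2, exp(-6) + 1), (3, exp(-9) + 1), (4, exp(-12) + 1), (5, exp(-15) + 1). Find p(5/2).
(-5*exp(12) - 20*exp(3) + 3 + 90*exp(6) + 60*exp(9) + 128*exp(15))*exp(-15)/128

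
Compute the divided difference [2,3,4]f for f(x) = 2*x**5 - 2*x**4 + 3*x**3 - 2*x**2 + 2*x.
485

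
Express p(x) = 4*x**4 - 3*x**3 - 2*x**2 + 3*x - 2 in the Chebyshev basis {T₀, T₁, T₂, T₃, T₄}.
(-3/2)T₀ + (3/4)T₁ + T₂ + (-3/4)T₃ + (1/2)T₄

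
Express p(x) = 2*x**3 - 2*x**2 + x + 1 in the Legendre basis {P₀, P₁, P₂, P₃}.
(1/3)P₀ + (11/5)P₁ + (-4/3)P₂ + (4/5)P₃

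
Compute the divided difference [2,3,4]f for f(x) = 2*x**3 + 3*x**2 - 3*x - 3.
21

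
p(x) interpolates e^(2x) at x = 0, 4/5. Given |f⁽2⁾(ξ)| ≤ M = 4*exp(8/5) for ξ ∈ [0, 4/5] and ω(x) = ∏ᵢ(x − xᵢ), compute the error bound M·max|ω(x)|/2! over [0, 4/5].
8*exp(8/5)/25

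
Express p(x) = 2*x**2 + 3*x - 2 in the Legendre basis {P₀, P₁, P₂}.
(-4/3)P₀ + (3)P₁ + (4/3)P₂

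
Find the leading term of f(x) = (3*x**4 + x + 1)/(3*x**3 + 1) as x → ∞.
x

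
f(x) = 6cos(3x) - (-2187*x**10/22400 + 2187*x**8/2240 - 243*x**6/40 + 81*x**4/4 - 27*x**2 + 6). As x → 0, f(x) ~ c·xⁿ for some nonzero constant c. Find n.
12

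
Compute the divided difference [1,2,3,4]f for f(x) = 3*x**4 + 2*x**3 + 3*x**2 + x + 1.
32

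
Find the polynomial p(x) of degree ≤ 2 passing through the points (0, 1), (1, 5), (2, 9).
4*x + 1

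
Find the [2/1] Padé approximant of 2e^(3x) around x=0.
(3*x**2 + 4*x + 2)/(1 - x)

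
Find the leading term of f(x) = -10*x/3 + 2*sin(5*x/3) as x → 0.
-125*x**3/81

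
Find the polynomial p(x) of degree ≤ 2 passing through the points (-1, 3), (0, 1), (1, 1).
x**2 - x + 1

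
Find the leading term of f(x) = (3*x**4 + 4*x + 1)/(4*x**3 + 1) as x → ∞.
3*x/4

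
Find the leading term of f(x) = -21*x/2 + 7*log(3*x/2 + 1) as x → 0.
-63*x**2/8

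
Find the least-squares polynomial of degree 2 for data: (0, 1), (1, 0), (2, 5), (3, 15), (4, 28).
5/7 + (-177/70)x + (33/14)x²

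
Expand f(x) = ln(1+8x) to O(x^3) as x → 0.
8*x - 32*x**2 + O(x**3)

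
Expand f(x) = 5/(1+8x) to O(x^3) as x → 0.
5 - 40*x + 320*x**2 + O(x**3)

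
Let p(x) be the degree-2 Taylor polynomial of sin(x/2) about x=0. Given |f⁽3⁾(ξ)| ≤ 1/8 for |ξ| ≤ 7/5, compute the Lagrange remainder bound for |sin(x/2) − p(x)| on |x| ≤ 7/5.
343/6000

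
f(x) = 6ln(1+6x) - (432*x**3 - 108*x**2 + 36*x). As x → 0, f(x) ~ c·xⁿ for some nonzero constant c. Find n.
4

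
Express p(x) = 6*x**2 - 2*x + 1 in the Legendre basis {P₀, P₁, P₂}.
(3)P₀ + (-2)P₁ + (4)P₂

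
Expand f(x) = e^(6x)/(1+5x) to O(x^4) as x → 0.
1 + x + 13*x**2 - 29*x**3 + O(x**4)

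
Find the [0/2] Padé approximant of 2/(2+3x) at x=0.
1/(3*x/2 + 1)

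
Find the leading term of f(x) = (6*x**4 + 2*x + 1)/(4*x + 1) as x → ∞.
3*x**3/2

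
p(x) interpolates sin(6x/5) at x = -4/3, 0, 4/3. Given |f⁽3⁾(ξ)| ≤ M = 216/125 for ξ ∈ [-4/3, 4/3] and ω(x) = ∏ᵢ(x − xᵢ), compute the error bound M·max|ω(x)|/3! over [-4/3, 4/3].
512*sqrt(3)/3375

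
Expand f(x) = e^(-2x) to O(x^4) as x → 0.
1 - 2*x + 2*x**2 - 4*x**3/3 + O(x**4)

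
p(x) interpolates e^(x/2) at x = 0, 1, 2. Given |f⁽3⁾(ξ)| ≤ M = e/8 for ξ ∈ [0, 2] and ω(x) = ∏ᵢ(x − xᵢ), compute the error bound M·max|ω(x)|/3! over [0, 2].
sqrt(3)*e/216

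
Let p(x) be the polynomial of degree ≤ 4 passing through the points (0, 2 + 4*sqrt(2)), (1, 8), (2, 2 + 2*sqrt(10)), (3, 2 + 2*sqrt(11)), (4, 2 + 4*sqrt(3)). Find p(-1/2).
-283/16 - 45*sqrt(11)/16 + 35*sqrt(3)/32 + 315*sqrt(2)/32 + 189*sqrt(10)/32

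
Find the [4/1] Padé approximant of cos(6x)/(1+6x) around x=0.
(54*x**4 - 18*x**2 + 1)/(6*x + 1)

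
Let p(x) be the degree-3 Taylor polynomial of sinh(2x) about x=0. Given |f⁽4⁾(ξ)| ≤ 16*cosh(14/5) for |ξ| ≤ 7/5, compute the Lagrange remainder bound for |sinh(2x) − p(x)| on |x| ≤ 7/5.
4802*cosh(14/5)/1875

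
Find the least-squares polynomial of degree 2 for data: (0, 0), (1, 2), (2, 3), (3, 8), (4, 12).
1/7 + (5/7)x + (4/7)x²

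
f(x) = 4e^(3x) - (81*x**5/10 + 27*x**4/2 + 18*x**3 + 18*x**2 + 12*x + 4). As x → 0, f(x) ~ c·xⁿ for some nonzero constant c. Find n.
6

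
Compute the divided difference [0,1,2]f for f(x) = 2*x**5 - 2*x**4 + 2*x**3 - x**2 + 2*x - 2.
21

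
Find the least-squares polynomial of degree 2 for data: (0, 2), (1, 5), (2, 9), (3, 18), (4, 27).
71/35 + (101/70)x + (17/14)x²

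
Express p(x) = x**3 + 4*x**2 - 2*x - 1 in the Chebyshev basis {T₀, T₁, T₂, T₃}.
T₀ + (-5/4)T₁ + (2)T₂ + (1/4)T₃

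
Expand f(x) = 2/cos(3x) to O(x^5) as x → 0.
2 + 9*x**2 + 135*x**4/4 + O(x**5)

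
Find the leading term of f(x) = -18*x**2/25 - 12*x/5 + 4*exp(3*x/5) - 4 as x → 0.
18*x**3/125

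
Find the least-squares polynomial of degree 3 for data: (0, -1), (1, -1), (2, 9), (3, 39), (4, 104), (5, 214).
-131/126 + (-205/756)x + (-55/36)x² + (55/27)x³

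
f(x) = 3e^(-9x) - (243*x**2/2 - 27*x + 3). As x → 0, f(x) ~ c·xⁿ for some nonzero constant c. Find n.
3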